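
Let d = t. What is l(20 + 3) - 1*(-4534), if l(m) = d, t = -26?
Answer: 4508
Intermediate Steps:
d = -26
l(m) = -26
l(20 + 3) - 1*(-4534) = -26 - 1*(-4534) = -26 + 4534 = 4508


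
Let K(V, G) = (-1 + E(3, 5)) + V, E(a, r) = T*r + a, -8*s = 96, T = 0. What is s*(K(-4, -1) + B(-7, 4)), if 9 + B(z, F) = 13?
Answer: -24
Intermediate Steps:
B(z, F) = 4 (B(z, F) = -9 + 13 = 4)
s = -12 (s = -1/8*96 = -12)
E(a, r) = a (E(a, r) = 0*r + a = 0 + a = a)
K(V, G) = 2 + V (K(V, G) = (-1 + 3) + V = 2 + V)
s*(K(-4, -1) + B(-7, 4)) = -12*((2 - 4) + 4) = -12*(-2 + 4) = -12*2 = -24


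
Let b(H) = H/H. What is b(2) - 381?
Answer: -380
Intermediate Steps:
b(H) = 1
b(2) - 381 = 1 - 381 = -380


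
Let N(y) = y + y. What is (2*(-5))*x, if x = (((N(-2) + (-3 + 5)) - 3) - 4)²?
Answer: -810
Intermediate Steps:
N(y) = 2*y
x = 81 (x = (((2*(-2) + (-3 + 5)) - 3) - 4)² = (((-4 + 2) - 3) - 4)² = ((-2 - 3) - 4)² = (-5 - 4)² = (-9)² = 81)
(2*(-5))*x = (2*(-5))*81 = -10*81 = -810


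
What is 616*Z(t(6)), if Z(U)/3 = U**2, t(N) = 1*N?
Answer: 66528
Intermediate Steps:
t(N) = N
Z(U) = 3*U**2
616*Z(t(6)) = 616*(3*6**2) = 616*(3*36) = 616*108 = 66528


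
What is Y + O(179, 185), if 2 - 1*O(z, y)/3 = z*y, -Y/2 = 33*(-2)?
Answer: -99207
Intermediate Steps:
Y = 132 (Y = -66*(-2) = -2*(-66) = 132)
O(z, y) = 6 - 3*y*z (O(z, y) = 6 - 3*z*y = 6 - 3*y*z)
Y + O(179, 185) = 132 + (6 - 3*185*179) = 132 + (6 - 99345) = 132 - 99339 = -99207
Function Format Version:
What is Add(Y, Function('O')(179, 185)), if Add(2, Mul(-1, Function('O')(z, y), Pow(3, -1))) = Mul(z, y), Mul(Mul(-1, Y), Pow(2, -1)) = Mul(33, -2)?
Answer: -99207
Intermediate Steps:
Y = 132 (Y = Mul(-2, Mul(33, -2)) = Mul(-2, -66) = 132)
Function('O')(z, y) = Add(6, Mul(-3, y, z)) (Function('O')(z, y) = Add(6, Mul(-3, Mul(z, y))) = Add(6, Mul(-3, Mul(y, z))) = Add(6, Mul(-3, y, z)))
Add(Y, Function('O')(179, 185)) = Add(132, Add(6, Mul(-3, 185, 179))) = Add(132, Add(6, -99345)) = Add(132, -99339) = -99207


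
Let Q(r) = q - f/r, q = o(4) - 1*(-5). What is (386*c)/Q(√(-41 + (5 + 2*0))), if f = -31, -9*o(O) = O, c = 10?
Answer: 5697360/15373 + 6461640*I/15373 ≈ 370.61 + 420.32*I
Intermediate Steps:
o(O) = -O/9
q = 41/9 (q = -⅑*4 - 1*(-5) = -4/9 + 5 = 41/9 ≈ 4.5556)
Q(r) = 41/9 + 31/r (Q(r) = 41/9 - (-31)/r = 41/9 + 31/r)
(386*c)/Q(√(-41 + (5 + 2*0))) = (386*10)/(41/9 + 31/(√(-41 + (5 + 2*0)))) = 3860/(41/9 + 31/(√(-41 + (5 + 0)))) = 3860/(41/9 + 31/(√(-41 + 5))) = 3860/(41/9 + 31/(√(-36))) = 3860/(41/9 + 31/((6*I))) = 3860/(41/9 + 31*(-I/6)) = 3860/(41/9 - 31*I/6) = 3860*(324*(41/9 + 31*I/6)/15373) = 1250640*(41/9 + 31*I/6)/15373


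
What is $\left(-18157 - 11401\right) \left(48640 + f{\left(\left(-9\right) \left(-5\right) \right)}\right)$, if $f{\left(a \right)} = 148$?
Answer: $-1442075704$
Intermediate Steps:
$\left(-18157 - 11401\right) \left(48640 + f{\left(\left(-9\right) \left(-5\right) \right)}\right) = \left(-18157 - 11401\right) \left(48640 + 148\right) = \left(-29558\right) 48788 = -1442075704$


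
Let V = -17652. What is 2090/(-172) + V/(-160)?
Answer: 168859/1720 ≈ 98.174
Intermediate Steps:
2090/(-172) + V/(-160) = 2090/(-172) - 17652/(-160) = 2090*(-1/172) - 17652*(-1/160) = -1045/86 + 4413/40 = 168859/1720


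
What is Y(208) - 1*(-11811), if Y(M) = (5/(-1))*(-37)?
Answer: 11996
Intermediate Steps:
Y(M) = 185 (Y(M) = (5*(-1))*(-37) = -5*(-37) = 185)
Y(208) - 1*(-11811) = 185 - 1*(-11811) = 185 + 11811 = 11996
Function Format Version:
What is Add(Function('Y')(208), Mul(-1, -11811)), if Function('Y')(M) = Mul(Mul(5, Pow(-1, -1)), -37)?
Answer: 11996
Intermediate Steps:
Function('Y')(M) = 185 (Function('Y')(M) = Mul(Mul(5, -1), -37) = Mul(-5, -37) = 185)
Add(Function('Y')(208), Mul(-1, -11811)) = Add(185, Mul(-1, -11811)) = Add(185, 11811) = 11996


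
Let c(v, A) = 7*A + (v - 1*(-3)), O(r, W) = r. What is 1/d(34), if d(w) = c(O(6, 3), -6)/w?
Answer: -34/33 ≈ -1.0303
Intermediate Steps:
c(v, A) = 3 + v + 7*A (c(v, A) = 7*A + (v + 3) = 7*A + (3 + v) = 3 + v + 7*A)
d(w) = -33/w (d(w) = (3 + 6 + 7*(-6))/w = (3 + 6 - 42)/w = -33/w)
1/d(34) = 1/(-33/34) = -34/33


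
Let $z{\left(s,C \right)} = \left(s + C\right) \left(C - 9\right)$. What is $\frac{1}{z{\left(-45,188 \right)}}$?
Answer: $\frac{1}{25597} \approx 3.9067 \cdot 10^{-5}$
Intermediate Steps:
$z{\left(s,C \right)} = \left(-9 + C\right) \left(C + s\right)$ ($z{\left(s,C \right)} = \left(C + s\right) \left(-9 + C\right) = \left(-9 + C\right) \left(C + s\right)$)
$\frac{1}{z{\left(-45,188 \right)}} = \frac{1}{188^{2} - 1692 - -405 + 188 \left(-45\right)} = \frac{1}{35344 - 1692 + 405 - 8460} = \frac{1}{25597}$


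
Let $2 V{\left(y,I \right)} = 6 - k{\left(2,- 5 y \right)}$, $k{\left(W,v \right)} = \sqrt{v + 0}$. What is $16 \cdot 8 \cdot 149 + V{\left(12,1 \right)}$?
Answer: $19075 - i \sqrt{15} \approx 19075.0 - 3.873 i$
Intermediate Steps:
$k{\left(W,v \right)} = \sqrt{v}$
$V{\left(y,I \right)} = 3 - \frac{\sqrt{5} \sqrt{- y}}{2}$ ($V{\left(y,I \right)} = \frac{6 - \sqrt{- 5 y}}{2} = \frac{6 - \sqrt{5} \sqrt{- y}}{2} = 3 - \frac{\sqrt{5} \sqrt{- y}}{2}$)
$16 \cdot 8 \cdot 149 + V{\left(12,1 \right)} = 16 \cdot 8 \cdot 149 + \left(3 - \frac{\sqrt{5} \sqrt{\left(-1\right) 12}}{2}\right) = 128 \cdot 149 + \left(3 - \frac{\sqrt{5} \sqrt{-12}}{2}\right) = 19072 + \left(3 - \frac{\sqrt{5} \cdot 2 i \sqrt{3}}{2}\right) = 19072 + \left(3 - i \sqrt{15}\right) = 19075 - i \sqrt{15}$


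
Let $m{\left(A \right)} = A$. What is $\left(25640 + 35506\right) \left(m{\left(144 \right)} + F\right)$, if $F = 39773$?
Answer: $2440764882$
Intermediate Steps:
$\left(25640 + 35506\right) \left(m{\left(144 \right)} + F\right) = \left(25640 + 35506\right) \left(144 + 39773\right) = 61146 \cdot 39917 = 2440764882$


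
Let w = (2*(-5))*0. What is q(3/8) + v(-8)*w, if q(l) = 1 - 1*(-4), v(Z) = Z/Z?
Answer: 5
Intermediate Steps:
v(Z) = 1
w = 0 (w = -10*0 = 0)
q(l) = 5 (q(l) = 1 + 4 = 5)
q(3/8) + v(-8)*w = 5 + 1*0 = 5 + 0 = 5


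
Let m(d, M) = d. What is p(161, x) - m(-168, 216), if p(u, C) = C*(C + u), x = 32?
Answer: 6344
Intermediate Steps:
p(161, x) - m(-168, 216) = 32*(32 + 161) - 1*(-168) = 32*193 + 168 = 6176 + 168 = 6344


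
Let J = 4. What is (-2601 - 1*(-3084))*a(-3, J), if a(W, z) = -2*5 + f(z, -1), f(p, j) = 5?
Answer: -2415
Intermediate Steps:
a(W, z) = -5 (a(W, z) = -2*5 + 5 = -10 + 5 = -5)
(-2601 - 1*(-3084))*a(-3, J) = (-2601 - 1*(-3084))*(-5) = (-2601 + 3084)*(-5) = 483*(-5) = -2415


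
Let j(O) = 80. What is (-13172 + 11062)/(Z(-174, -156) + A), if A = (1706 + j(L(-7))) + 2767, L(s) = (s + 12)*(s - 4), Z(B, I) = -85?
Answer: -1055/2234 ≈ -0.47225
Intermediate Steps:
L(s) = (-4 + s)*(12 + s) (L(s) = (12 + s)*(-4 + s) = (-4 + s)*(12 + s))
A = 4553 (A = (1706 + 80) + 2767 = 1786 + 2767 = 4553)
(-13172 + 11062)/(Z(-174, -156) + A) = (-13172 + 11062)/(-85 + 4553) = -2110/4468 = -2110*1/4468 = -1055/2234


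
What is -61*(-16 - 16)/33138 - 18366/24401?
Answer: -280490878/404300169 ≈ -0.69377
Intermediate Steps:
-61*(-16 - 16)/33138 - 18366/24401 = -61*(-32)*(1/33138) - 18366*1/24401 = 1952*(1/33138) - 18366/24401 = 976/16569 - 18366/24401 = -280490878/404300169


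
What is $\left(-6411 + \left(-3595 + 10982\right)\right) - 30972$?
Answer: $-29996$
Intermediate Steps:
$\left(-6411 + \left(-3595 + 10982\right)\right) - 30972 = \left(-6411 + 7387\right) - 30972 = 976 - 30972 = -29996$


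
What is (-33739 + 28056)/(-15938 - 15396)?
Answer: 5683/31334 ≈ 0.18137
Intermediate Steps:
(-33739 + 28056)/(-15938 - 15396) = -5683/(-31334) = -5683*(-1/31334) = 5683/31334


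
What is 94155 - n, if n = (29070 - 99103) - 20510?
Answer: 184698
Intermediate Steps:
n = -90543 (n = -70033 - 20510 = -90543)
94155 - n = 94155 - 1*(-90543) = 94155 + 90543 = 184698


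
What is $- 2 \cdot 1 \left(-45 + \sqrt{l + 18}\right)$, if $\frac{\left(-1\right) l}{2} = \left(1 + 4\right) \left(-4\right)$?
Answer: $90 - 2 \sqrt{58} \approx 74.768$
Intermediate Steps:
$l = 40$ ($l = - 2 \left(1 + 4\right) \left(-4\right) = - 2 \cdot 5 \left(-4\right) = \left(-2\right) \left(-20\right) = 40$)
$- 2 \cdot 1 \left(-45 + \sqrt{l + 18}\right) = - 2 \cdot 1 \left(-45 + \sqrt{40 + 18}\right) = \left(-1\right) 2 \left(-45 + \sqrt{58}\right) = - 2 \left(-45 + \sqrt{58}\right) = 90 - 2 \sqrt{58}$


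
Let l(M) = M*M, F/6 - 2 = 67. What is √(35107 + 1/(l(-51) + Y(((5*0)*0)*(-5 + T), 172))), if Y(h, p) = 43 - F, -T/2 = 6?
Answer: √174583602530/2230 ≈ 187.37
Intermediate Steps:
T = -12 (T = -2*6 = -12)
F = 414 (F = 12 + 6*67 = 12 + 402 = 414)
l(M) = M²
Y(h, p) = -371 (Y(h, p) = 43 - 1*414 = 43 - 414 = -371)
√(35107 + 1/(l(-51) + Y(((5*0)*0)*(-5 + T), 172))) = √(35107 + 1/((-51)² - 371)) = √(35107 + 1/(2601 - 371)) = √(35107 + 1/2230) = √(78288611/2230) = √174583602530/2230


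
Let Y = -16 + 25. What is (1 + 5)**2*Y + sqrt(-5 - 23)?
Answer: 324 + 2*I*sqrt(7) ≈ 324.0 + 5.2915*I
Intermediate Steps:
Y = 9
(1 + 5)**2*Y + sqrt(-5 - 23) = (1 + 5)**2*9 + sqrt(-5 - 23) = 6**2*9 + sqrt(-28) = 36*9 + 2*I*sqrt(7) = 324 + 2*I*sqrt(7)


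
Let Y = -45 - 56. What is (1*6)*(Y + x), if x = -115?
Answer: -1296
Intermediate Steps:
Y = -101
(1*6)*(Y + x) = (1*6)*(-101 - 115) = 6*(-216) = -1296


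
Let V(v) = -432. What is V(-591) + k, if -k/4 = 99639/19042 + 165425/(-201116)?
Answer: -215245634225/478706359 ≈ -449.64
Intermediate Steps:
k = -8444487137/478706359 (k = -4*(99639/19042 + 165425/(-201116)) = -4*(99639*(1/19042) + 165425*(-1/201116)) = -4*(99639/19042 - 165425/201116) = -4*8444487137/1914825436 = -8444487137/478706359 ≈ -17.640)
V(-591) + k = -432 - 8444487137/478706359 = -215245634225/478706359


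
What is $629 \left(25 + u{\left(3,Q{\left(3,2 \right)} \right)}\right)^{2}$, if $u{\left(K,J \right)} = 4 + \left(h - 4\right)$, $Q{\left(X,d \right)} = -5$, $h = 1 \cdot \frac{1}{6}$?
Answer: $\frac{14341829}{36} \approx 3.9838 \cdot 10^{5}$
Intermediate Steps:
$h = \frac{1}{6}$ ($h = 1 \cdot \frac{1}{6} = \frac{1}{6} \approx 0.16667$)
$u{\left(K,J \right)} = \frac{1}{6}$ ($u{\left(K,J \right)} = 4 + \left(\frac{1}{6} - 4\right) = 4 - \frac{23}{6} = \frac{1}{6}$)
$629 \left(25 + u{\left(3,Q{\left(3,2 \right)} \right)}\right)^{2} = 629 \left(25 + \frac{1}{6}\right)^{2} = 629 \left(\frac{151}{6}\right)^{2} = 629 \cdot \frac{22801}{36} = \frac{14341829}{36}$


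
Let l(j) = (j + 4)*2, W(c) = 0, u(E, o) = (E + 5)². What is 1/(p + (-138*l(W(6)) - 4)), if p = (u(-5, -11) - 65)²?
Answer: 1/3117 ≈ 0.00032082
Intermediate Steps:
u(E, o) = (5 + E)²
l(j) = 8 + 2*j (l(j) = (4 + j)*2 = 8 + 2*j)
p = 4225 (p = ((5 - 5)² - 65)² = (0² - 65)² = (0 - 65)² = (-65)² = 4225)
1/(p + (-138*l(W(6)) - 4)) = 1/(4225 + (-138*(8 + 2*0) - 4)) = 1/(4225 + (-138*(8 + 0) - 4)) = 1/(4225 + (-138*8 - 4)) = 1/(4225 + (-1104 - 4)) = 1/(4225 - 1108) = 1/3117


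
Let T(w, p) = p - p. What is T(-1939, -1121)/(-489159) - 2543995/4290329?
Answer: -2543995/4290329 ≈ -0.59296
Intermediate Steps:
T(w, p) = 0
T(-1939, -1121)/(-489159) - 2543995/4290329 = 0/(-489159) - 2543995/4290329 = 0*(-1/489159) - 2543995*1/4290329 = 0 - 2543995/4290329 = -2543995/4290329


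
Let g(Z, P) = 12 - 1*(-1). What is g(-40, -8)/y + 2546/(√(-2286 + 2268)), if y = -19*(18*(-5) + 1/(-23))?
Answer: 299/39349 - 1273*I*√2/3 ≈ 0.0075987 - 600.1*I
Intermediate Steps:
g(Z, P) = 13 (g(Z, P) = 12 + 1 = 13)
y = 39349/23 (y = -19*(-90 - 1/23) = -19*(-2071/23) = 39349/23 ≈ 1710.8)
g(-40, -8)/y + 2546/(√(-2286 + 2268)) = 13/(39349/23) + 2546/(√(-2286 + 2268)) = 13*(23/39349) + 2546/(√(-18)) = 299/39349 + 2546/((3*I*√2)) = 299/39349 + 2546*(-I*√2/6) = 299/39349 - 1273*I*√2/3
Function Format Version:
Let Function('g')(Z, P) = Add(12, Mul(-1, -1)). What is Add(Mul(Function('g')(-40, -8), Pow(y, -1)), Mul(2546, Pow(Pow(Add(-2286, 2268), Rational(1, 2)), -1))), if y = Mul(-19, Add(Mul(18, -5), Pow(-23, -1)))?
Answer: Add(Rational(299, 39349), Mul(Rational(-1273, 3), I, Pow(2, Rational(1, 2)))) ≈ Add(0.0075987, Mul(-600.10, I))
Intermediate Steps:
Function('g')(Z, P) = 13 (Function('g')(Z, P) = Add(12, 1) = 13)
y = Rational(39349, 23) (y = Mul(-19, Add(-90, Rational(-1, 23))) = Mul(-19, Rational(-2071, 23)) = Rational(39349, 23) ≈ 1710.8)
Add(Mul(Function('g')(-40, -8), Pow(y, -1)), Mul(2546, Pow(Pow(Add(-2286, 2268), Rational(1, 2)), -1))) = Add(Mul(13, Pow(Rational(39349, 23), -1)), Mul(2546, Pow(Pow(Add(-2286, 2268), Rational(1, 2)), -1))) = Add(Mul(13, Rational(23, 39349)), Mul(2546, Pow(Pow(-18, Rational(1, 2)), -1))) = Add(Rational(299, 39349), Mul(2546, Pow(Mul(3, I, Pow(2, Rational(1, 2))), -1))) = Add(Rational(299, 39349), Mul(2546, Mul(Rational(-1, 6), I, Pow(2, Rational(1, 2))))) = Add(Rational(299, 39349), Mul(Rational(-1273, 3), I, Pow(2, Rational(1, 2))))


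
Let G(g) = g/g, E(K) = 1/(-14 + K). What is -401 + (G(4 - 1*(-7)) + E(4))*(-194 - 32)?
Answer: -3022/5 ≈ -604.40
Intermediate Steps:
G(g) = 1
-401 + (G(4 - 1*(-7)) + E(4))*(-194 - 32) = -401 + (1 + 1/(-14 + 4))*(-194 - 32) = -401 + (1 + 1/(-10))*(-226) = -401 + (1 - 1/10)*(-226) = -401 + (9/10)*(-226) = -401 - 1017/5 = -3022/5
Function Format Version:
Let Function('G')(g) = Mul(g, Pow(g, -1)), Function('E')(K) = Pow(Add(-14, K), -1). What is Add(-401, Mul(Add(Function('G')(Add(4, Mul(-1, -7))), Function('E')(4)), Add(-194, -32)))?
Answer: Rational(-3022, 5) ≈ -604.40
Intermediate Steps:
Function('G')(g) = 1
Add(-401, Mul(Add(Function('G')(Add(4, Mul(-1, -7))), Function('E')(4)), Add(-194, -32))) = Add(-401, Mul(Add(1, Pow(Add(-14, 4), -1)), Add(-194, -32))) = Add(-401, Mul(Add(1, Pow(-10, -1)), -226)) = Add(-401, Mul(Add(1, Rational(-1, 10)), -226)) = Add(-401, Mul(Rational(9, 10), -226)) = Add(-401, Rational(-1017, 5)) = Rational(-3022, 5)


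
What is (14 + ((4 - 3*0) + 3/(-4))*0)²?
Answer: 196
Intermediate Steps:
(14 + ((4 - 3*0) + 3/(-4))*0)² = (14 + ((4 + 0) + 3*(-¼))*0)² = (14 + (4 - ¾)*0)² = (14 + (13/4)*0)² = (14 + 0)² = 14² = 196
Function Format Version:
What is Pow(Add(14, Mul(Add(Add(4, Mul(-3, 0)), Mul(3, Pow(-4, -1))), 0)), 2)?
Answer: 196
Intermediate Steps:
Pow(Add(14, Mul(Add(Add(4, Mul(-3, 0)), Mul(3, Pow(-4, -1))), 0)), 2) = Pow(Add(14, Mul(Add(Add(4, 0), Mul(3, Rational(-1, 4))), 0)), 2) = Pow(Add(14, Mul(Add(4, Rational(-3, 4)), 0)), 2) = Pow(Add(14, Mul(Rational(13, 4), 0)), 2) = Pow(Add(14, 0), 2) = Pow(14, 2) = 196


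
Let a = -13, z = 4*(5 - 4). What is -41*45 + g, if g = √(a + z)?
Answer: -1845 + 3*I ≈ -1845.0 + 3.0*I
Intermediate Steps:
z = 4 (z = 4*1 = 4)
g = 3*I (g = √(-13 + 4) = √(-9) = 3*I ≈ 3.0*I)
-41*45 + g = -41*45 + 3*I = -1845 + 3*I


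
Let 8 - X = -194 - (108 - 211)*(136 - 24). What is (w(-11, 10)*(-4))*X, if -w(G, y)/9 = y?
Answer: -4080240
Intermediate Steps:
w(G, y) = -9*y
X = -11334 (X = 8 - (-194 - (108 - 211)*(136 - 24)) = 8 - (-194 - (-103)*112) = 8 - (-194 - 1*(-11536)) = 8 - (-194 + 11536) = 8 - 1*11342 = 8 - 11342 = -11334)
(w(-11, 10)*(-4))*X = (-9*10*(-4))*(-11334) = -90*(-4)*(-11334) = 360*(-11334) = -4080240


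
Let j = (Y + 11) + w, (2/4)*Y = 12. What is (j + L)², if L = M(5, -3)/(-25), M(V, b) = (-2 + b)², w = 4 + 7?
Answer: 2025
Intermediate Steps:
w = 11
Y = 24 (Y = 2*12 = 24)
j = 46 (j = (24 + 11) + 11 = 35 + 11 = 46)
L = -1 (L = (-2 - 3)²/(-25) = (-5)²*(-1/25) = 25*(-1/25) = -1)
(j + L)² = (46 - 1)² = 45² = 2025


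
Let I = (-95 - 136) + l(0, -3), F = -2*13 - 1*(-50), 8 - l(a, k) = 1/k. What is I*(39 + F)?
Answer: -14028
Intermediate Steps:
l(a, k) = 8 - 1/k
F = 24 (F = -26 + 50 = 24)
I = -668/3 (I = (-95 - 136) + (8 - 1/(-3)) = -231 + (8 - 1*(-⅓)) = -231 + (8 + ⅓) = -231 + 25/3 = -668/3 ≈ -222.67)
I*(39 + F) = -668*(39 + 24)/3 = -668/3*63 = -14028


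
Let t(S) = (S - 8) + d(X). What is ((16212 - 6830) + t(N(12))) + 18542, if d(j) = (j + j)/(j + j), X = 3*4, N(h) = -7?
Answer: 27910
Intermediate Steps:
X = 12
d(j) = 1 (d(j) = (2*j)/((2*j)) = (2*j)*(1/(2*j)) = 1)
t(S) = -7 + S (t(S) = (S - 8) + 1 = (-8 + S) + 1 = -7 + S)
((16212 - 6830) + t(N(12))) + 18542 = ((16212 - 6830) + (-7 - 7)) + 18542 = (9382 - 14) + 18542 = 9368 + 18542 = 27910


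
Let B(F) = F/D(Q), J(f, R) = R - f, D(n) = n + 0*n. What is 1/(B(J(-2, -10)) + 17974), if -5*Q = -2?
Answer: 1/17954 ≈ 5.5698e-5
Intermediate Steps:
Q = ⅖ (Q = -⅕*(-2) = ⅖ ≈ 0.40000)
D(n) = n (D(n) = n + 0 = n)
B(F) = 5*F/2 (B(F) = F/(⅖) = F*(5/2) = 5*F/2)
1/(B(J(-2, -10)) + 17974) = 1/(5*(-10 - 1*(-2))/2 + 17974) = 1/(5*(-10 + 2)/2 + 17974) = 1/((5/2)*(-8) + 17974) = 1/(-20 + 17974) = 1/17954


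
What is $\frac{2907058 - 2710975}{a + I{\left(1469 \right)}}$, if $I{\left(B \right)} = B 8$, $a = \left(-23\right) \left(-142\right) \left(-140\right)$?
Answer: $- \frac{65361}{148496} \approx -0.44015$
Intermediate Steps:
$a = -457240$ ($a = 3266 \left(-140\right) = -457240$)
$I{\left(B \right)} = 8 B$
$\frac{2907058 - 2710975}{a + I{\left(1469 \right)}} = \frac{2907058 - 2710975}{-457240 + 8 \cdot 1469} = \frac{196083}{-457240 + 11752} = \frac{196083}{-445488} = 196083 \left(- \frac{1}{445488}\right) = - \frac{65361}{148496}$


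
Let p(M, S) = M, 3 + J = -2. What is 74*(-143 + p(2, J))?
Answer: -10434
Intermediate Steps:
J = -5 (J = -3 - 2 = -5)
74*(-143 + p(2, J)) = 74*(-143 + 2) = 74*(-141) = -10434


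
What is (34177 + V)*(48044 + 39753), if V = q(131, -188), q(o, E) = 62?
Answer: 3006081483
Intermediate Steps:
V = 62
(34177 + V)*(48044 + 39753) = (34177 + 62)*(48044 + 39753) = 34239*87797 = 3006081483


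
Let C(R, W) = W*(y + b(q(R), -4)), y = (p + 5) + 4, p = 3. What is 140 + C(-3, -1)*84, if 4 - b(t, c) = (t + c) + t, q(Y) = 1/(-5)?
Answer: -7868/5 ≈ -1573.6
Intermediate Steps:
q(Y) = -1/5
y = 12 (y = (3 + 5) + 4 = 8 + 4 = 12)
b(t, c) = 4 - c - 2*t (b(t, c) = 4 - ((t + c) + t) = 4 - ((c + t) + t) = 4 - (c + 2*t) = 4 + (-c - 2*t) = 4 - c - 2*t)
C(R, W) = 102*W/5 (C(R, W) = W*(12 + (4 - 1*(-4) - 2*(-1/5))) = W*(12 + (4 + 4 + 2/5)) = W*(12 + 42/5) = W*(102/5) = 102*W/5)
140 + C(-3, -1)*84 = 140 + ((102/5)*(-1))*84 = 140 - 102/5*84 = 140 - 8568/5 = -7868/5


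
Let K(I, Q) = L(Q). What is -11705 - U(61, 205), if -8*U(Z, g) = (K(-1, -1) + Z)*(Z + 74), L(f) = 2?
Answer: -85135/8 ≈ -10642.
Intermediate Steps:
K(I, Q) = 2
U(Z, g) = -(2 + Z)*(74 + Z)/8 (U(Z, g) = -(2 + Z)*(Z + 74)/8 = -(2 + Z)*(74 + Z)/8)
-11705 - U(61, 205) = -11705 - (-37/2 - 19/2*61 - ⅛*61²) = -11705 - (-37/2 - 1159/2 - ⅛*3721) = -11705 - (-37/2 - 1159/2 - 3721/8) = -11705 - 1*(-8505/8) = -11705 + 8505/8 = -85135/8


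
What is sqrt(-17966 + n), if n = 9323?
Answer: I*sqrt(8643) ≈ 92.968*I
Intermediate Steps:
sqrt(-17966 + n) = sqrt(-17966 + 9323) = sqrt(-8643) = I*sqrt(8643)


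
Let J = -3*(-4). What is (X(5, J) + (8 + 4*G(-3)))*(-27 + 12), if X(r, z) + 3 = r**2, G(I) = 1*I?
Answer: -270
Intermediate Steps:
G(I) = I
J = 12
X(r, z) = -3 + r**2
(X(5, J) + (8 + 4*G(-3)))*(-27 + 12) = ((-3 + 5**2) + (8 + 4*(-3)))*(-27 + 12) = ((-3 + 25) + (8 - 12))*(-15) = (22 - 4)*(-15) = 18*(-15) = -270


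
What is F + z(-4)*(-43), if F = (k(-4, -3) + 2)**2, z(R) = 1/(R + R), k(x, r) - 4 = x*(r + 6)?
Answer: 331/8 ≈ 41.375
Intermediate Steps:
k(x, r) = 4 + x*(6 + r) (k(x, r) = 4 + x*(r + 6) = 4 + x*(6 + r))
z(R) = 1/(2*R)
F = 36 (F = ((4 + 6*(-4) - 3*(-4)) + 2)**2 = ((4 - 24 + 12) + 2)**2 = (-8 + 2)**2 = (-6)**2 = 36)
F + z(-4)*(-43) = 36 + ((1/2)/(-4))*(-43) = 36 + ((1/2)*(-1/4))*(-43) = 36 - 1/8*(-43) = 36 + 43/8 = 331/8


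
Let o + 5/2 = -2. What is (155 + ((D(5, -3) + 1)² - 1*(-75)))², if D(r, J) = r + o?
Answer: 863041/16 ≈ 53940.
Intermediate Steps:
o = -9/2 (o = -5/2 - 2 = -9/2 ≈ -4.5000)
D(r, J) = -9/2 + r (D(r, J) = r - 9/2 = -9/2 + r)
(155 + ((D(5, -3) + 1)² - 1*(-75)))² = (155 + (((-9/2 + 5) + 1)² - 1*(-75)))² = (155 + ((½ + 1)² + 75))² = (155 + ((3/2)² + 75))² = (155 + (9/4 + 75))² = (155 + 309/4)² = (929/4)² = 863041/16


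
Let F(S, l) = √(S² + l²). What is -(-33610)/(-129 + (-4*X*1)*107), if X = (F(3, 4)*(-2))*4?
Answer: 33610/16991 ≈ 1.9781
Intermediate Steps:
X = -40 (X = (√(3² + 4²)*(-2))*4 = (√(9 + 16)*(-2))*4 = (√25*(-2))*4 = (5*(-2))*4 = -10*4 = -40)
-(-33610)/(-129 + (-4*X*1)*107) = -(-33610)/(-129 + (-4*(-40)*1)*107) = -(-33610)/(-129 + (160*1)*107) = -(-33610)/(-129 + 160*107) = -(-33610)/(-129 + 17120) = -(-33610)/16991 = -1*(-33610/16991) = 33610/16991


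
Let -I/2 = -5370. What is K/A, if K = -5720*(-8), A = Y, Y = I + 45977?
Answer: 45760/56717 ≈ 0.80681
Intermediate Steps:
I = 10740 (I = -2*(-5370) = 10740)
Y = 56717 (Y = 10740 + 45977 = 56717)
A = 56717
K = 45760
K/A = 45760/56717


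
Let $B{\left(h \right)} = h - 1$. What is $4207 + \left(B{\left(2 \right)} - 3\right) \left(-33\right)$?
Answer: $4273$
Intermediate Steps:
$B{\left(h \right)} = -1 + h$ ($B{\left(h \right)} = h - 1 = -1 + h$)
$4207 + \left(B{\left(2 \right)} - 3\right) \left(-33\right) = 4207 + \left(\left(-1 + 2\right) - 3\right) \left(-33\right) = 4207 + \left(1 - 3\right) \left(-33\right) = 4207 - -66 = 4207 + 66 = 4273$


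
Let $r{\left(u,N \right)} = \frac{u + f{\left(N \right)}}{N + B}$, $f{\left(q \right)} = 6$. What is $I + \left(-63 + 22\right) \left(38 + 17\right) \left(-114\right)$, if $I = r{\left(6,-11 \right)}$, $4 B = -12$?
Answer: $\frac{1799484}{7} \approx 2.5707 \cdot 10^{5}$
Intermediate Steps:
$B = -3$ ($B = \frac{1}{4} \left(-12\right) = -3$)
$r{\left(u,N \right)} = \frac{6 + u}{-3 + N}$ ($r{\left(u,N \right)} = \frac{u + 6}{N - 3} = \frac{6 + u}{-3 + N}$)
$I = - \frac{6}{7}$ ($I = \frac{6 + 6}{-3 - 11} = \frac{1}{-14} \cdot 12 = \left(- \frac{1}{14}\right) 12 = - \frac{6}{7} \approx -0.85714$)
$I + \left(-63 + 22\right) \left(38 + 17\right) \left(-114\right) = - \frac{6}{7} + \left(-63 + 22\right) \left(38 + 17\right) \left(-114\right) = - \frac{6}{7} + \left(-41\right) 55 \left(-114\right) = - \frac{6}{7} - -257070 = - \frac{6}{7} + 257070 = \frac{1799484}{7}$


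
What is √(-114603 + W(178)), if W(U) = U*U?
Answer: I*√82919 ≈ 287.96*I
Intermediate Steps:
W(U) = U²
√(-114603 + W(178)) = √(-114603 + 178²) = √(-114603 + 31684) = √(-82919) = I*√82919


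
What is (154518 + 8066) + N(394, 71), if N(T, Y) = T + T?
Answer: 163372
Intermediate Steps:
N(T, Y) = 2*T
(154518 + 8066) + N(394, 71) = (154518 + 8066) + 2*394 = 162584 + 788 = 163372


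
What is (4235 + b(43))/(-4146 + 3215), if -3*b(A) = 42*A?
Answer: -519/133 ≈ -3.9023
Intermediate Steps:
b(A) = -14*A
(4235 + b(43))/(-4146 + 3215) = (4235 - 14*43)/(-4146 + 3215) = (4235 - 602)/(-931) = 3633*(-1/931) = -519/133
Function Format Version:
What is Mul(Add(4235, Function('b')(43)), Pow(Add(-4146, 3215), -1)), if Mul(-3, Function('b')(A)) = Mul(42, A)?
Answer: Rational(-519, 133) ≈ -3.9023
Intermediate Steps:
Function('b')(A) = Mul(-14, A) (Function('b')(A) = Mul(Rational(-1, 3), Mul(42, A)) = Mul(-14, A))
Mul(Add(4235, Function('b')(43)), Pow(Add(-4146, 3215), -1)) = Mul(Add(4235, Mul(-14, 43)), Pow(Add(-4146, 3215), -1)) = Mul(Add(4235, -602), Pow(-931, -1)) = Mul(3633, Rational(-1, 931)) = Rational(-519, 133)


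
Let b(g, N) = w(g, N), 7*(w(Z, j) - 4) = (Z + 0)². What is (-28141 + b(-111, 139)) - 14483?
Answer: -286019/7 ≈ -40860.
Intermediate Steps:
w(Z, j) = 4 + Z²/7 (w(Z, j) = 4 + (Z + 0)²/7 = 4 + Z²/7)
b(g, N) = 4 + g²/7
(-28141 + b(-111, 139)) - 14483 = (-28141 + (4 + (⅐)*(-111)²)) - 14483 = (-28141 + (4 + (⅐)*12321)) - 14483 = (-28141 + (4 + 12321/7)) - 14483 = (-28141 + 12349/7) - 14483 = -184638/7 - 14483 = -286019/7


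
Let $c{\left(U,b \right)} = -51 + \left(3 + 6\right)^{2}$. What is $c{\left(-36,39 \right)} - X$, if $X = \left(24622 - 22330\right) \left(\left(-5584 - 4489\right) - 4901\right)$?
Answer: $34320438$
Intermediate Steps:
$c{\left(U,b \right)} = 30$ ($c{\left(U,b \right)} = -51 + 9^{2} = -51 + 81 = 30$)
$X = -34320408$ ($X = 2292 \left(-10073 - 4901\right) = 2292 \left(-14974\right) = -34320408$)
$c{\left(-36,39 \right)} - X = 30 - -34320408 = 30 + 34320408 = 34320438$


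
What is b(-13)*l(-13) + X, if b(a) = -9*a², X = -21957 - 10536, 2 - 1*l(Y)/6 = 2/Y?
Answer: -52149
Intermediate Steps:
l(Y) = 12 - 12/Y
X = -32493
b(-13)*l(-13) + X = (-9*(-13)²)*(12 - 12/(-13)) - 32493 = (-9*169)*(12 - 12*(-1/13)) - 32493 = -1521*(12 + 12/13) - 32493 = -1521*168/13 - 32493 = -19656 - 32493 = -52149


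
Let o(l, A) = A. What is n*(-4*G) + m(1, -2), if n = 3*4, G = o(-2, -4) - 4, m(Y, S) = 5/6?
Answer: 2309/6 ≈ 384.83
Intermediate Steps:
m(Y, S) = ⅚ (m(Y, S) = 5*(⅙) = ⅚)
G = -8 (G = -4 - 4 = -8)
n = 12
n*(-4*G) + m(1, -2) = 12*(-4*(-8)) + ⅚ = 12*32 + ⅚ = 384 + ⅚ = 2309/6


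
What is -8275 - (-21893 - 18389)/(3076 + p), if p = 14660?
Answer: -73362559/8868 ≈ -8272.7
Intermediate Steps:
-8275 - (-21893 - 18389)/(3076 + p) = -8275 - (-21893 - 18389)/(3076 + 14660) = -8275 - (-40282)/17736 = -8275 - 1*(-20141/8868) = -8275 + 20141/8868 = -73362559/8868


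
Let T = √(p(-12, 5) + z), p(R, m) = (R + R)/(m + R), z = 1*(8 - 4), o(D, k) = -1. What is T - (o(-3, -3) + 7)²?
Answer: -36 + 2*√91/7 ≈ -33.274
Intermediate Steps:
z = 4 (z = 1*4 = 4)
p(R, m) = 2*R/(R + m) (p(R, m) = (2*R)/(R + m) = 2*R/(R + m))
T = 2*√91/7 (T = √(2*(-12)/(-12 + 5) + 4) = √(2*(-12)/(-7) + 4) = √(2*(-12)*(-⅐) + 4) = √(24/7 + 4) = √(52/7) = 2*√91/7 ≈ 2.7255)
T - (o(-3, -3) + 7)² = 2*√91/7 - (-1 + 7)² = 2*√91/7 - 1*6² = 2*√91/7 - 1*36 = 2*√91/7 - 36 = -36 + 2*√91/7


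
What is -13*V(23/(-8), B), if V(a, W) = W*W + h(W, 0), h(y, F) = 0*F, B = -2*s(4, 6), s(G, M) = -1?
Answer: -52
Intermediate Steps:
B = 2 (B = -2*(-1) = 2)
h(y, F) = 0
V(a, W) = W**2 (V(a, W) = W*W + 0 = W**2 + 0 = W**2)
-13*V(23/(-8), B) = -13*2**2 = -13*4 = -52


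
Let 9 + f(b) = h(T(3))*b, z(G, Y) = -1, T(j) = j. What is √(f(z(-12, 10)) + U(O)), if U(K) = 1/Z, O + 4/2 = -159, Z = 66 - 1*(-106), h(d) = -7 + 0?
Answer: 7*I*√301/86 ≈ 1.4122*I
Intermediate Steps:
h(d) = -7
Z = 172 (Z = 66 + 106 = 172)
f(b) = -9 - 7*b
O = -161 (O = -2 - 159 = -161)
U(K) = 1/172
√(f(z(-12, 10)) + U(O)) = √((-9 - 7*(-1)) + 1/172) = √((-9 + 7) + 1/172) = √(-2 + 1/172) = √(-343/172) = 7*I*√301/86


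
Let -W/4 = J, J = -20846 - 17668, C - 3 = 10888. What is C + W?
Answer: 164947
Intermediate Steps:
C = 10891 (C = 3 + 10888 = 10891)
J = -38514
W = 154056 (W = -4*(-38514) = 154056)
C + W = 10891 + 154056 = 164947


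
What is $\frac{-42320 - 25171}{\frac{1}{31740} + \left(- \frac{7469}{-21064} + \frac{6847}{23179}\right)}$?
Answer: $- \frac{261473894629304760}{2518287637279} \approx -1.0383 \cdot 10^{5}$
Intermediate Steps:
$\frac{-42320 - 25171}{\frac{1}{31740} + \left(- \frac{7469}{-21064} + \frac{6847}{23179}\right)} = - \frac{67491}{\frac{1}{31740} + \left(\left(-7469\right) \left(- \frac{1}{21064}\right) + 6847 \cdot \frac{1}{23179}\right)} = - \frac{67491}{\frac{1}{31740} + \left(\frac{7469}{21064} + \frac{6847}{23179}\right)} = - \frac{67491}{\frac{1}{31740} + \frac{317349159}{488242456}} = - \frac{67491}{\frac{2518287637279}{3874203888360}} = \left(-67491\right) \frac{3874203888360}{2518287637279} = - \frac{261473894629304760}{2518287637279}$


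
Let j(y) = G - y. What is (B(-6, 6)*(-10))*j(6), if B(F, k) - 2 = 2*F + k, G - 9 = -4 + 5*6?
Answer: 1160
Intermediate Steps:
G = 35 (G = 9 + (-4 + 5*6) = 9 + (-4 + 30) = 9 + 26 = 35)
B(F, k) = 2 + k + 2*F (B(F, k) = 2 + (2*F + k) = 2 + (k + 2*F) = 2 + k + 2*F)
j(y) = 35 - y
(B(-6, 6)*(-10))*j(6) = ((2 + 6 + 2*(-6))*(-10))*(35 - 1*6) = ((2 + 6 - 12)*(-10))*(35 - 6) = -4*(-10)*29 = 40*29 = 1160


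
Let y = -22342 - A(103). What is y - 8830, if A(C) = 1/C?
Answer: -3210717/103 ≈ -31172.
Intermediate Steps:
y = -2301227/103 (y = -22342 - 1/103 = -2301227/103 ≈ -22342.)
y - 8830 = -2301227/103 - 8830 = -3210717/103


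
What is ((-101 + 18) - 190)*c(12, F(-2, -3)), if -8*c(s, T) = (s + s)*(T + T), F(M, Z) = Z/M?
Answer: 2457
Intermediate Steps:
c(s, T) = -T*s/2 (c(s, T) = -(s + s)*(T + T)/8 = -2*s*2*T/8 = -T*s/2)
((-101 + 18) - 190)*c(12, F(-2, -3)) = ((-101 + 18) - 190)*(-½*(-3/(-2))*12) = (-83 - 190)*(-½*(-3*(-½))*12) = -(-273)*3*12/(2*2) = -273*(-9) = 2457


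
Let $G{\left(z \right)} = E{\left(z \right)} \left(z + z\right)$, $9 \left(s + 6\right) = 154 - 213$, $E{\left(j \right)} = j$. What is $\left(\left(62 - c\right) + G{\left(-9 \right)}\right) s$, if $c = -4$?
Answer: $- \frac{8588}{3} \approx -2862.7$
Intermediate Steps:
$s = - \frac{113}{9}$ ($s = -6 + \frac{154 - 213}{9} = -6 + \frac{1}{9} \left(-59\right) = -6 - \frac{59}{9} = - \frac{113}{9} \approx -12.556$)
$G{\left(z \right)} = 2 z^{2}$ ($G{\left(z \right)} = z \left(z + z\right) = z 2 z = 2 z^{2}$)
$\left(\left(62 - c\right) + G{\left(-9 \right)}\right) s = \left(\left(62 - -4\right) + 2 \left(-9\right)^{2}\right) \left(- \frac{113}{9}\right) = \left(\left(62 + 4\right) + 2 \cdot 81\right) \left(- \frac{113}{9}\right) = \left(66 + 162\right) \left(- \frac{113}{9}\right) = 228 \left(- \frac{113}{9}\right) = - \frac{8588}{3}$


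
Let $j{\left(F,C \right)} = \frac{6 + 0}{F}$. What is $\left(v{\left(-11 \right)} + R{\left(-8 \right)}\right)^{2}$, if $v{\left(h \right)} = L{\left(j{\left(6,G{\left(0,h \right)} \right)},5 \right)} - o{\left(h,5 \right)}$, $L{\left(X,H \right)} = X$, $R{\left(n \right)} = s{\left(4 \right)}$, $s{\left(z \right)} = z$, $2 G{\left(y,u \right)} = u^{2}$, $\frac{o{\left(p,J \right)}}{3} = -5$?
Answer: $400$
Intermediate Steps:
$o{\left(p,J \right)} = -15$ ($o{\left(p,J \right)} = 3 \left(-5\right) = -15$)
$G{\left(y,u \right)} = \frac{u^{2}}{2}$
$R{\left(n \right)} = 4$
$j{\left(F,C \right)} = \frac{6}{F}$
$v{\left(h \right)} = 16$ ($v{\left(h \right)} = \frac{6}{6} - -15 = 6 \cdot \frac{1}{6} + 15 = 1 + 15 = 16$)
$\left(v{\left(-11 \right)} + R{\left(-8 \right)}\right)^{2} = \left(16 + 4\right)^{2} = 20^{2} = 400$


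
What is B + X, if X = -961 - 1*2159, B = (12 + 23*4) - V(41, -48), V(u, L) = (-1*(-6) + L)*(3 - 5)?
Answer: -3100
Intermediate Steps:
V(u, L) = -12 - 2*L (V(u, L) = (6 + L)*(-2) = -12 - 2*L)
B = 20 (B = (12 + 23*4) - (-12 - 2*(-48)) = (12 + 92) - (-12 + 96) = 104 - 1*84 = 104 - 84 = 20)
X = -3120 (X = -961 - 2159 = -3120)
B + X = 20 - 3120 = -3100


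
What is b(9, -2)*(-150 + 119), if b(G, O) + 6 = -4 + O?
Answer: 372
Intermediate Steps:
b(G, O) = -10 + O (b(G, O) = -6 + (-4 + O) = -10 + O)
b(9, -2)*(-150 + 119) = (-10 - 2)*(-150 + 119) = -12*(-31) = 372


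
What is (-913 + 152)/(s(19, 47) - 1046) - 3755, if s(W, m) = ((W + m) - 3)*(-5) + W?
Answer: -5038449/1342 ≈ -3754.4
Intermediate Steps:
s(W, m) = 15 - 5*m - 4*W (s(W, m) = (-3 + W + m)*(-5) + W = (15 - 5*W - 5*m) + W = 15 - 5*m - 4*W)
(-913 + 152)/(s(19, 47) - 1046) - 3755 = (-913 + 152)/((15 - 5*47 - 4*19) - 1046) - 3755 = -761/((15 - 235 - 76) - 1046) - 3755 = -761/(-296 - 1046) - 3755 = -761/(-1342) - 3755 = -761*(-1/1342) - 3755 = 761/1342 - 3755 = -5038449/1342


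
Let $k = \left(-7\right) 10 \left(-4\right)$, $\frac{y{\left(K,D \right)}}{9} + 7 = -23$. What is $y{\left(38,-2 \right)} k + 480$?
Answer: $-75120$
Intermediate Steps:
$y{\left(K,D \right)} = -270$ ($y{\left(K,D \right)} = -63 + 9 \left(-23\right) = -63 - 207 = -270$)
$k = 280$ ($k = \left(-70\right) \left(-4\right) = 280$)
$y{\left(38,-2 \right)} k + 480 = \left(-270\right) 280 + 480 = -75600 + 480 = -75120$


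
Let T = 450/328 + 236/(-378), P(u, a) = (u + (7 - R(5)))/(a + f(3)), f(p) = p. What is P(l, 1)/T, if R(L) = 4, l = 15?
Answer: 139482/23173 ≈ 6.0192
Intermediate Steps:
P(u, a) = (3 + u)/(3 + a) (P(u, a) = (u + (7 - 1*4))/(a + 3) = (u + (7 - 4))/(3 + a) = (u + 3)/(3 + a) = (3 + u)/(3 + a))
T = 23173/30996 (T = 450*(1/328) + 236*(-1/378) = 225/164 - 118/189 = 23173/30996 ≈ 0.74761)
P(l, 1)/T = ((3 + 15)/(3 + 1))/(23173/30996) = (18/4)*(30996/23173) = ((1/4)*18)*(30996/23173) = (9/2)*(30996/23173) = 139482/23173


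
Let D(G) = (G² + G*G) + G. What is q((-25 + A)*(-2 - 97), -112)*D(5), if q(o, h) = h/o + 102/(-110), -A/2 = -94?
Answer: -74257/1467 ≈ -50.618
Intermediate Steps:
D(G) = G + 2*G² (D(G) = (G² + G²) + G = 2*G² + G = G + 2*G²)
A = 188 (A = -2*(-94) = 188)
q(o, h) = -51/55 + h/o (q(o, h) = h/o + 102*(-1/110) = h/o - 51/55 = -51/55 + h/o)
q((-25 + A)*(-2 - 97), -112)*D(5) = (-51/55 - 112*1/((-25 + 188)*(-2 - 97)))*(5*(1 + 2*5)) = (-51/55 - 112/(163*(-99)))*(5*(1 + 10)) = (-51/55 - 112/(-16137))*(5*11) = (-51/55 - 112*(-1/16137))*55 = (-51/55 + 112/16137)*55 = -74257/80685*55 = -74257/1467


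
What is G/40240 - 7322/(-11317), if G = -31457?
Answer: -61361589/455396080 ≈ -0.13474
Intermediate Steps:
G/40240 - 7322/(-11317) = -31457/40240 - 7322/(-11317) = -31457*1/40240 - 7322*(-1/11317) = -31457/40240 + 7322/11317 = -61361589/455396080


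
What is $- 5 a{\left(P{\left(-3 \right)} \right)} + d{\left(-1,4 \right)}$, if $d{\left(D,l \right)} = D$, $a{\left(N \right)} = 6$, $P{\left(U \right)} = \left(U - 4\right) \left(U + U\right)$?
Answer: $-31$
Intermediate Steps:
$P{\left(U \right)} = 2 U \left(-4 + U\right)$ ($P{\left(U \right)} = \left(-4 + U\right) 2 U = 2 U \left(-4 + U\right)$)
$- 5 a{\left(P{\left(-3 \right)} \right)} + d{\left(-1,4 \right)} = \left(-5\right) 6 - 1 = -30 - 1 = -31$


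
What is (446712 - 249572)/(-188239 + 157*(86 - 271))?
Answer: -49285/54321 ≈ -0.90729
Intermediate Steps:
(446712 - 249572)/(-188239 + 157*(86 - 271)) = 197140/(-188239 + 157*(-185)) = 197140/(-188239 - 29045) = 197140/(-217284) = 197140*(-1/217284) = -49285/54321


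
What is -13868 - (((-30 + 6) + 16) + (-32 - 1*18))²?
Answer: -17232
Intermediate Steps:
-13868 - (((-30 + 6) + 16) + (-32 - 1*18))² = -13868 - ((-24 + 16) + (-32 - 18))² = -13868 - (-8 - 50)² = -13868 - 1*(-58)² = -13868 - 1*3364 = -13868 - 3364 = -17232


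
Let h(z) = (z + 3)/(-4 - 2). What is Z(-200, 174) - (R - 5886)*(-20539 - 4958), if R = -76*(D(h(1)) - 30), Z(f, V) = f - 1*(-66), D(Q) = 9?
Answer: -109382264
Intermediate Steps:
h(z) = -1/2 - z/6 (h(z) = (3 + z)/(-6) = (3 + z)*(-1/6) = -1/2 - z/6)
Z(f, V) = 66 + f (Z(f, V) = f + 66 = 66 + f)
R = 1596 (R = -76*(9 - 30) = -76*(-21) = 1596)
Z(-200, 174) - (R - 5886)*(-20539 - 4958) = (66 - 200) - (1596 - 5886)*(-20539 - 4958) = -134 - (-4290)*(-25497) = -134 - 1*109382130 = -134 - 109382130 = -109382264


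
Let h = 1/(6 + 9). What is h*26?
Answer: 26/15 ≈ 1.7333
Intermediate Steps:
h = 1/15 ≈ 0.066667
h*26 = (1/15)*26 = 26/15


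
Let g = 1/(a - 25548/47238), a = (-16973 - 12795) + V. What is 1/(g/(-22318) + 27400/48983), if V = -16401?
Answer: 397371266394310230/222280642633037159 ≈ 1.7877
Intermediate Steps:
a = -46169 (a = (-16973 - 12795) - 16401 = -29768 - 16401 = -46169)
g = -7873/363492795 (g = 1/(-46169 - 25548/47238) = 1/(-46169 - 25548*1/47238) = 1/(-46169 - 4258/7873) = 1/(-363492795/7873) = -7873/363492795 ≈ -2.1659e-5)
1/(g/(-22318) + 27400/48983) = 1/(-7873/363492795/(-22318) + 27400/48983) = 1/(-7873/363492795*(-1/22318) + 27400*(1/48983)) = 1/(7873/8112432198810 + 27400/48983) = 1/(222280642633037159/397371266394310230) = 397371266394310230/222280642633037159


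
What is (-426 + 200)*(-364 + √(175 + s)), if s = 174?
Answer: 82264 - 226*√349 ≈ 78042.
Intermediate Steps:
(-426 + 200)*(-364 + √(175 + s)) = (-426 + 200)*(-364 + √(175 + 174)) = -226*(-364 + √349) = 82264 - 226*√349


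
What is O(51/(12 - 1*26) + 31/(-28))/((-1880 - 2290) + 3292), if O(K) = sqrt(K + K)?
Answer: -I*sqrt(38)/1756 ≈ -0.0035105*I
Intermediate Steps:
O(K) = sqrt(2)*sqrt(K) (O(K) = sqrt(2*K) = sqrt(2)*sqrt(K))
O(51/(12 - 1*26) + 31/(-28))/((-1880 - 2290) + 3292) = (sqrt(2)*sqrt(51/(12 - 1*26) + 31/(-28)))/((-1880 - 2290) + 3292) = (sqrt(2)*sqrt(51/(12 - 26) + 31*(-1/28)))/(-4170 + 3292) = (sqrt(2)*sqrt(51/(-14) - 31/28))/(-878) = (sqrt(2)*sqrt(51*(-1/14) - 31/28))*(-1/878) = (sqrt(2)*sqrt(-51/14 - 31/28))*(-1/878) = (sqrt(2)*sqrt(-19/4))*(-1/878) = (sqrt(2)*(I*sqrt(19)/2))*(-1/878) = (I*sqrt(38)/2)*(-1/878) = -I*sqrt(38)/1756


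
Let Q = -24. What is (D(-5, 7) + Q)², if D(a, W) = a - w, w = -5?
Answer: 576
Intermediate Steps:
D(a, W) = 5 + a (D(a, W) = a - 1*(-5) = a + 5 = 5 + a)
(D(-5, 7) + Q)² = ((5 - 5) - 24)² = (0 - 24)² = (-24)² = 576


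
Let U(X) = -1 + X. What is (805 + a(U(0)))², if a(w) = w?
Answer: 646416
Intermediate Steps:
(805 + a(U(0)))² = (805 + (-1 + 0))² = (805 - 1)² = 804² = 646416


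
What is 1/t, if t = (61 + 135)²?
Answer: 1/38416 ≈ 2.6031e-5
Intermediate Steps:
t = 38416 (t = 196² = 38416)
1/t = 1/38416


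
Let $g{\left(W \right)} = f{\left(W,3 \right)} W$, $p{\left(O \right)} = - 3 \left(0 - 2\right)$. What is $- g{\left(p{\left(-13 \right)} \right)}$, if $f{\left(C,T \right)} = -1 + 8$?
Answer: $-42$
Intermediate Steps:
$p{\left(O \right)} = 6$ ($p{\left(O \right)} = \left(-3\right) \left(-2\right) = 6$)
$f{\left(C,T \right)} = 7$
$g{\left(W \right)} = 7 W$
$- g{\left(p{\left(-13 \right)} \right)} = - 7 \cdot 6 = \left(-1\right) 42 = -42$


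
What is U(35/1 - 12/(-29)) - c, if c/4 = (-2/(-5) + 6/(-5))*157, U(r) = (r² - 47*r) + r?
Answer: 536147/4205 ≈ 127.50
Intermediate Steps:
U(r) = r² - 46*r
c = -2512/5 (c = 4*((-2/(-5) + 6/(-5))*157) = 4*((-2*(-⅕) + 6*(-⅕))*157) = 4*((⅖ - 6/5)*157) = 4*(-⅘*157) = 4*(-628/5) = -2512/5 ≈ -502.40)
U(35/1 - 12/(-29)) - c = (35/1 - 12/(-29))*(-46 + (35/1 - 12/(-29))) - 1*(-2512/5) = (35*1 - 12*(-1/29))*(-46 + (35*1 - 12*(-1/29))) + 2512/5 = (35 + 12/29)*(-46 + (35 + 12/29)) + 2512/5 = 1027*(-46 + 1027/29)/29 + 2512/5 = (1027/29)*(-307/29) + 2512/5 = -315289/841 + 2512/5 = 536147/4205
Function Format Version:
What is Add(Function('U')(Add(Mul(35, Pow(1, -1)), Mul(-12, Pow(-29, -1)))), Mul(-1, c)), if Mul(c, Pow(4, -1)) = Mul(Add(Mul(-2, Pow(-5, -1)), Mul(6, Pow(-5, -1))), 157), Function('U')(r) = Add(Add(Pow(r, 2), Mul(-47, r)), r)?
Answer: Rational(536147, 4205) ≈ 127.50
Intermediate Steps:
Function('U')(r) = Add(Pow(r, 2), Mul(-46, r))
c = Rational(-2512, 5) (c = Mul(4, Mul(Add(Mul(-2, Pow(-5, -1)), Mul(6, Pow(-5, -1))), 157)) = Mul(4, Mul(Add(Mul(-2, Rational(-1, 5)), Mul(6, Rational(-1, 5))), 157)) = Mul(4, Mul(Add(Rational(2, 5), Rational(-6, 5)), 157)) = Mul(4, Mul(Rational(-4, 5), 157)) = Mul(4, Rational(-628, 5)) = Rational(-2512, 5) ≈ -502.40)
Add(Function('U')(Add(Mul(35, Pow(1, -1)), Mul(-12, Pow(-29, -1)))), Mul(-1, c)) = Add(Mul(Add(Mul(35, Pow(1, -1)), Mul(-12, Pow(-29, -1))), Add(-46, Add(Mul(35, Pow(1, -1)), Mul(-12, Pow(-29, -1))))), Mul(-1, Rational(-2512, 5))) = Add(Mul(Add(Mul(35, 1), Mul(-12, Rational(-1, 29))), Add(-46, Add(Mul(35, 1), Mul(-12, Rational(-1, 29))))), Rational(2512, 5)) = Add(Mul(Add(35, Rational(12, 29)), Add(-46, Add(35, Rational(12, 29)))), Rational(2512, 5)) = Add(Mul(Rational(1027, 29), Add(-46, Rational(1027, 29))), Rational(2512, 5)) = Add(Mul(Rational(1027, 29), Rational(-307, 29)), Rational(2512, 5)) = Add(Rational(-315289, 841), Rational(2512, 5)) = Rational(536147, 4205)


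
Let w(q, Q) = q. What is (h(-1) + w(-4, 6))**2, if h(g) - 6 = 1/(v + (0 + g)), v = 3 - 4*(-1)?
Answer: 169/36 ≈ 4.6944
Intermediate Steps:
v = 7 (v = 3 + 4 = 7)
h(g) = 6 + 1/(7 + g) (h(g) = 6 + 1/(7 + (0 + g)) = 6 + 1/(7 + g))
(h(-1) + w(-4, 6))**2 = ((43 + 6*(-1))/(7 - 1) - 4)**2 = ((43 - 6)/6 - 4)**2 = ((1/6)*37 - 4)**2 = (37/6 - 4)**2 = (13/6)**2 = 169/36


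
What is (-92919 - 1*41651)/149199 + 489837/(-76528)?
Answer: -83381563523/11417901072 ≈ -7.3027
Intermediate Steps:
(-92919 - 1*41651)/149199 + 489837/(-76528) = (-92919 - 41651)*(1/149199) + 489837*(-1/76528) = -134570*1/149199 - 489837/76528 = -134570/149199 - 489837/76528 = -83381563523/11417901072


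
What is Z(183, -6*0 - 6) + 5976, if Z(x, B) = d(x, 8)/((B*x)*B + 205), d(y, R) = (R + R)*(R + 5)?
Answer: 40595176/6793 ≈ 5976.0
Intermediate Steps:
d(y, R) = 2*R*(5 + R) (d(y, R) = (2*R)*(5 + R) = 2*R*(5 + R))
Z(x, B) = 208/(205 + x*B**2) (Z(x, B) = (2*8*(5 + 8))/((B*x)*B + 205) = (2*8*13)/(x*B**2 + 205) = 208/(205 + x*B**2))
Z(183, -6*0 - 6) + 5976 = 208/(205 + 183*(-6*0 - 6)**2) + 5976 = 208/(205 + 183*(0 - 6)**2) + 5976 = 208/(205 + 183*(-6)**2) + 5976 = 208/(205 + 183*36) + 5976 = 208/(205 + 6588) + 5976 = 208/6793 + 5976 = 40595176/6793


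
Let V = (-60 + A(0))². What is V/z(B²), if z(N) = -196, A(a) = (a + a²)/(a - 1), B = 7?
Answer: -900/49 ≈ -18.367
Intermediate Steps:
A(a) = (a + a²)/(-1 + a)
V = 3600 (V = (-60 + 0*(1 + 0)/(-1 + 0))² = (-60 + 0*1/(-1))² = (-60 + 0*(-1)*1)² = (-60 + 0)² = (-60)² = 3600)
V/z(B²) = 3600/(-196) = 3600*(-1/196) = -900/49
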